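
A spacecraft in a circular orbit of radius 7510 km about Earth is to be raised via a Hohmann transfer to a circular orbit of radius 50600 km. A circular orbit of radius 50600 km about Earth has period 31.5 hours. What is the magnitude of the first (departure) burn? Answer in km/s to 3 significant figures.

From Kepler's third law T² = 4π²r³/μ at r = 50600 km, T = 31.5 hours = 31.5 × 3600 s = 1.134×10^5 s: μ = 4π²r³/T² = 3.97727×10^5 km³/s².
Transfer-ellipse semi-major axis a_t = (r₁ + r₂)/2 = (7510 + 50600)/2 = 29055 km.
On the circular orbit at r = 7510 km, v_c = √(μ/r) = 7.2773 km/s.
Transfer-orbit speed at the same r (vis-viva, a = a_t): v_t = √[μ(2/r − 1/a_t)] = 9.6037 km/s.
Δv₁ = |v_t − v_c| = |9.6037 − 7.2773| = 2.326 km/s.

Δv₁ = 2.33 km/s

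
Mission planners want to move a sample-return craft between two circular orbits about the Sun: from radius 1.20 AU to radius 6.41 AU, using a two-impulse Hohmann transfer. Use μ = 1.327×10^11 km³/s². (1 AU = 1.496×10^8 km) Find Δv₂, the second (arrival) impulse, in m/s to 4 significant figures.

Δv₂ = 5157 m/s

In km: r₁ = 1.20 × 1.496×10^8 = 1.7952×10^8 km; r₂ = 6.41 × 1.496×10^8 = 9.58936×10^8 km.
The Hohmann ellipse has a_t = (r₁ + r₂)/2 = 5.69228×10^8 km.
Circular speed at r = 9.58936×10^8 km: v_c = √(μ/r) = 11.7636 km/s.
Transfer-orbit speed at the same r (vis-viva, a = a_t): v_t = √[μ(2/r − 1/a_t)] = 6.60623 km/s.
Δv₂ = |v_t − v_c| = |6.60623 − 11.7636| = 5.157 km/s.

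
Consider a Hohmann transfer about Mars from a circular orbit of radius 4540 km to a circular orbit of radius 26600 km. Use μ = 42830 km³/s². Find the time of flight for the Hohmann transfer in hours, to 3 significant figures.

Transfer-ellipse semi-major axis a_t = (r₁ + r₂)/2 = (4540 + 26600)/2 = 15570 km.
Half the transfer-orbit period gives t = π√(a_t³/μ) = 29490 s.
Converting: 29490 s ÷ 3600 s/hour = 8.19 hours.

t = 8.19 hours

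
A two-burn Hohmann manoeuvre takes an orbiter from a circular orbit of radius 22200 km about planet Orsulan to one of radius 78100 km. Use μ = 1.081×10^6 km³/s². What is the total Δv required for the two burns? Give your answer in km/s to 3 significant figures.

Δv = 2.98 km/s

Semi-major axis of the transfer orbit: a_t = (22200 + 78100)/2 = 50150 km.
Circular speed at r₁: v₁ = √(μ/r₁) = √(1.081×10^6/22200) = 6.978 km/s.
On the transfer ellipse at r₁, v² = μ(2/r − 1/a) gives v_p = √[μ(2/r₁ − 1/a_t)] = 8.708 km/s.
First burn Δv₁ = |v_p − v₁| = 1.730 km/s.
Circular speed at r₂: v₂ = √(μ/r₂) = 3.720 km/s.
Transfer-orbit speed at r₂: v_a = √[μ(2/r₂ − 1/a_t)] = 2.475 km/s.
Second burn Δv₂ = |v₂ − v_a| = 1.245 km/s.
Total Δv = Δv₁ + Δv₂ = 2.975 km/s.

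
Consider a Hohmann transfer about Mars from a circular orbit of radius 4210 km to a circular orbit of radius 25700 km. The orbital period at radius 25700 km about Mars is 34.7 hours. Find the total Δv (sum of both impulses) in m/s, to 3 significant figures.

Δv = 1600 m/s

From Kepler's third law T² = 4π²r³/μ at r = 25700 km, T = 34.7 hours = 34.7 × 3600 s = 1.2492×10^5 s: μ = 4π²r³/T² = 42943.3 km³/s².
Transfer-ellipse semi-major axis a_t = (r₁ + r₂)/2 = (4210 + 25700)/2 = 14955 km.
At r₁ the circular-orbit speed is v₁ = √(μ/r₁) = 3.194 km/s.
Transfer-orbit speed at r₁ (v² = μ(2/r − 1/a)): v_p = √[μ(2/r₁ − 1/a_t)] = 4.187 km/s.
First burn Δv₁ = |v_p − v₁| = 0.9930 km/s.
At r₂, v₂ = √(μ/r₂) = 1.29265 km/s.
Transfer-orbit speed at r₂: v_a = √[μ(2/r₂ − 1/a_t)] = 0.685850 km/s.
Second burn Δv₂ = |v₂ − v_a| = 0.6068 km/s.
Δv = Δv₁ + Δv₂ = 0.9930 + 0.6068 = 1.600 km/s.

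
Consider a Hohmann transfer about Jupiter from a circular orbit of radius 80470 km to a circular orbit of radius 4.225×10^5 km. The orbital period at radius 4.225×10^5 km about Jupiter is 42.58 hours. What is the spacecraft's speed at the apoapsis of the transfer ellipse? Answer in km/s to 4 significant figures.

v = 9.796 km/s

From Kepler's third law T² = 4π²r³/μ at r = 4.225×10^5 km, T = 42.58 hours = 42.58 × 3600 s = 1.53288×10^5 s: μ = 4π²r³/T² = 1.26714×10^8 km³/s².
The Hohmann ellipse has a_t = (r₁ + r₂)/2 = 2.51485×10^5 km.
At apoapsis, r = 4.225×10^5 km.
From the vis-viva equation, v = √[μ(2/r − 1/a_t)] = 9.796 km/s.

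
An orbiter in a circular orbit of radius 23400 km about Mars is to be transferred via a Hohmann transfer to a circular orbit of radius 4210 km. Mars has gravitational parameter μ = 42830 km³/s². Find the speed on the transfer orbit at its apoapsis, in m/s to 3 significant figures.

v = 747 m/s

Semi-major axis of the transfer orbit: a_t = (23400 + 4210)/2 = 13805 km.
The apoapsis of the transfer ellipse is at r = 23400 km.
Applying v² = μ(2/r − 1/a_t): v = 0.7471 km/s.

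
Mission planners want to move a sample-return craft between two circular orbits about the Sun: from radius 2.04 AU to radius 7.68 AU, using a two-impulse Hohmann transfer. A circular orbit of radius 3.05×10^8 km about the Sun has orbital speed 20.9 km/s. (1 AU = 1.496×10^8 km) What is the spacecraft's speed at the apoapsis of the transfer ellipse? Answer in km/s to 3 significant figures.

From the circular-orbit relation v² = μ/r at r = 3.05×10^8 km: μ = v²r = (20.9)² × 3.05×10^8 = 1.33227×10^11 km³/s².
In km: r₁ = 2.04 × 1.496×10^8 = 3.05184×10^8 km; r₂ = 7.68 × 1.496×10^8 = 1.148928×10^9 km.
Semi-major axis of the transfer orbit: a_t = (3.05184×10^8 + 1.148928×10^9)/2 = 7.27056×10^8 km.
At apoapsis, r = 1.148928×10^9 km.
Vis-viva: v = √[μ(2/r − 1/a_t)] = √[1.33227×10^11 × (2/1.148928×10^9 − 1/7.27056×10^8)] = 6.977 km/s.

v = 6.98 km/s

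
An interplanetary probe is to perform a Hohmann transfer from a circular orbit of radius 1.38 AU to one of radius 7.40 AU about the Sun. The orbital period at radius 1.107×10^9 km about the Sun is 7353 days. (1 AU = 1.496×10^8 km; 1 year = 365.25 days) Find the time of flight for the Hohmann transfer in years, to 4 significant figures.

t = 4.600 years

From Kepler's third law T² = 4π²r³/μ at r = 1.107×10^9 km, T = 7353 days = 7353 × 86400 s = 6.352992×10^8 s: μ = 4π²r³/T² = 1.32692×10^11 km³/s².
In km: r₁ = 1.38 × 1.496×10^8 = 2.06448×10^8 km; r₂ = 7.40 × 1.496×10^8 = 1.10704×10^9 km.
Semi-major axis of the transfer orbit: a_t = (2.06448×10^8 + 1.10704×10^9)/2 = 6.56744×10^8 km.
Transfer time t = π√(a_t³/μ) = π√((6.56744×10^8)³ / 1.32692×10^11) = 1.4515×10^8 s.
Converting: 1.4515×10^8 s ÷ 3.15576×10^7 s/year (365.25 × 86400) = 4.600 years.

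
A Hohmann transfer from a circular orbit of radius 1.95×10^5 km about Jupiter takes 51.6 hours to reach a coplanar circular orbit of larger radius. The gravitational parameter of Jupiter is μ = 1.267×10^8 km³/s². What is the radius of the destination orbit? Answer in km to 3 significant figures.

r₂ = 1.33×10^6 km

Transfer time t = 51.6 hours = 1.8576×10^5 s, and t = π√(a_t³/μ).
So a_t = (μ t²/π²)^(1/3) = (1.267×10^8 × (1.8576×10^5)² / π²)^(1/3) = 7.6230×10^5 km.
Since a_t = (r₁ + r₂)/2, r₂ = 2a_t − r₁ = 2×7.6230×10^5 − 1.950×10^5 = 1.3296×10^6 km.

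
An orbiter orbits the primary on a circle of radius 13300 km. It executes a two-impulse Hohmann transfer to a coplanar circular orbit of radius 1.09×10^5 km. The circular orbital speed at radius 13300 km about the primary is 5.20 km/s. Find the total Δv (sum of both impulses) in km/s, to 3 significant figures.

Δv = 2.71 km/s

From the circular-orbit relation v² = μ/r at r = 13300 km: μ = v²r = (5.20)² × 13300 = 3.59632×10^5 km³/s².
Semi-major axis of the transfer orbit: a_t = (13300 + 1.090×10^5)/2 = 61150 km.
Circular speed at r₁: v₁ = √(μ/r₁) = √(3.59632×10^5/13300) = 5.200 km/s.
Transfer-orbit speed at r₁ (v² = μ(2/r − 1/a)): v_p = √[μ(2/r₁ − 1/a_t)] = 6.943 km/s.
First burn Δv₁ = |v_p − v₁| = 1.743 km/s.
At r₂, v₂ = √(μ/r₂) = 1.8164 km/s.
Transfer-orbit speed at r₂: v_a = √[μ(2/r₂ − 1/a_t)] = 0.84712 km/s.
Second burn Δv₂ = |v₂ − v_a| = 0.9693 km/s.
Total Δv = Δv₁ + Δv₂ = 2.712 km/s.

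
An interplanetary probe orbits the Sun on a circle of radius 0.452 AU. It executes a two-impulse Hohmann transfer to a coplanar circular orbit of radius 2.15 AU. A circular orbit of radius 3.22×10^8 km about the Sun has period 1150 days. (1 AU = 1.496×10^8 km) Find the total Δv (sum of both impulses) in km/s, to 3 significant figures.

From Kepler's third law T² = 4π²r³/μ at r = 3.22×10^8 km, T = 1150 days = 1150 × 86400 s = 9.936×10^7 s: μ = 4π²r³/T² = 1.33507×10^11 km³/s².
In km: r₁ = 0.452 × 1.496×10^8 = 6.76192×10^7 km; r₂ = 2.15 × 1.496×10^8 = 3.2164×10^8 km.
Semi-major axis of the transfer orbit: a_t = (6.76192×10^7 + 3.2164×10^8)/2 = 1.946296×10^8 km.
At r₁ the circular-orbit speed is v₁ = √(μ/r₁) = 44.434 km/s.
Transfer-orbit speed at r₁ (vis-viva equation): v_p = √[μ(2/r₁ − 1/a_t)] = 57.121 km/s.
First burn Δv₁ = |v_p − v₁| = 12.687 km/s.
Circular speed at r₂: v₂ = √(μ/r₂) = 20.37357 km/s.
Transfer-orbit speed at r₂: v_a = √[μ(2/r₂ − 1/a_t)] = 12.00875 km/s.
Second burn Δv₂ = |v₂ − v_a| = 8.3648 km/s.
Δv = Δv₁ + Δv₂ = 12.687 + 8.3648 = 21.05 km/s.

Δv = 21.1 km/s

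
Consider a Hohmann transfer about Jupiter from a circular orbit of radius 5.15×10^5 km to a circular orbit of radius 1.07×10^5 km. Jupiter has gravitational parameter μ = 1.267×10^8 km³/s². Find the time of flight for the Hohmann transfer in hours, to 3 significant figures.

t = 13.4 hours

Semi-major axis of the transfer orbit: a_t = (5.150×10^5 + 1.070×10^5)/2 = 3.110×10^5 km.
Transfer time t = π√(a_t³/μ) = π√((3.110×10^5)³ / 1.267×10^8) = 48410 s.
Converting: 48410 s ÷ 3600 s/hour = 13.4 hours.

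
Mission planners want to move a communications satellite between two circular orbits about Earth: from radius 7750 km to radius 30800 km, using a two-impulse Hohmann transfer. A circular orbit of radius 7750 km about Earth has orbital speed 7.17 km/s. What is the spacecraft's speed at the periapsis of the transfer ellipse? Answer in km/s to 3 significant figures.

v = 9.06 km/s

From the circular-orbit relation v² = μ/r at r = 7750 km: μ = v²r = (7.17)² × 7750 = 3.98419×10^5 km³/s².
The Hohmann ellipse has a_t = (r₁ + r₂)/2 = 19275 km.
The periapsis of the transfer ellipse is at r = 7750 km.
Vis-viva: v = √[μ(2/r − 1/a_t)] = √[3.98419×10^5 × (2/7750 − 1/19275)] = 9.064 km/s.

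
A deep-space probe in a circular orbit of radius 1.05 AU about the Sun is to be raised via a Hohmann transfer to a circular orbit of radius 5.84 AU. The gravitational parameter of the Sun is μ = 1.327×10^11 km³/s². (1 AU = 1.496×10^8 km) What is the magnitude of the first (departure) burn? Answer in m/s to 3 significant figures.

In km: r₁ = 1.05 × 1.496×10^8 = 1.5708×10^8 km; r₂ = 5.84 × 1.496×10^8 = 8.73664×10^8 km.
Transfer-ellipse semi-major axis a_t = (r₁ + r₂)/2 = (1.5708×10^8 + 8.73664×10^8)/2 = 5.15372×10^8 km.
Circular speed at r = 1.5708×10^8 km: v_c = √(μ/r) = 29.065 km/s.
Vis-viva on the transfer ellipse at r = 1.5708×10^8 km gives v_t = √[μ(2/r − 1/a_t)] = 37.843 km/s.
Δv₁ = |v_t − v_c| = |37.843 − 29.065| = 8.778 km/s.

Δv₁ = 8780 m/s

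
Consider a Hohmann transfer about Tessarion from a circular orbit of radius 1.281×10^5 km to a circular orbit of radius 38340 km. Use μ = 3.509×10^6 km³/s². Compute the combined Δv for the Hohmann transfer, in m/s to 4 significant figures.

The Hohmann ellipse has a_t = (r₁ + r₂)/2 = 83220 km.
At r₁ the circular-orbit speed is v₁ = √(μ/r₁) = 5.2338 km/s.
On the transfer ellipse at r₁, v² = μ(2/r − 1/a) gives v_a = √[μ(2/r₁ − 1/a_t)] = 3.5525 km/s.
First burn Δv₁ = |v_a − v₁| = 1.681 km/s.
At r₂, v₂ = √(μ/r₂) = 9.567 km/s.
Transfer-orbit speed at r₂: v_p = √[μ(2/r₂ − 1/a_t)] = 11.87 km/s.
Second burn Δv₂ = |v₂ − v_p| = 2.303 km/s.
Δv = Δv₁ + Δv₂ = 1.681 + 2.303 = 3.984 km/s.

Δv = 3984 m/s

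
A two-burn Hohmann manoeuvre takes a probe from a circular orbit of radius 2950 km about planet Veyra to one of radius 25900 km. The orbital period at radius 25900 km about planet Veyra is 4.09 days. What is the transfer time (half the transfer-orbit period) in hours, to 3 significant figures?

t = 20.4 hours

From Kepler's third law T² = 4π²r³/μ at r = 25900 km, T = 4.09 days = 4.09 × 86400 s = 3.53376×10^5 s: μ = 4π²r³/T² = 5492.69 km³/s².
Semi-major axis of the transfer orbit: a_t = (2950 + 25900)/2 = 14425 km.
By Kepler's third law the transfer-orbit period is T = 2π√(a_t³/μ), so t = T/2 = 73440 s.
Converting: 73440 s ÷ 3600 s/hour = 20.4 hours.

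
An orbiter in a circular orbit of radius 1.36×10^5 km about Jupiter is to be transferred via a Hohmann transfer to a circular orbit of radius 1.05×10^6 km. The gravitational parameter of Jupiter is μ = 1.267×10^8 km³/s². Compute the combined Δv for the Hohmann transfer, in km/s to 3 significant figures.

Semi-major axis of the transfer orbit: a_t = (1.360×10^5 + 1.050×10^6)/2 = 5.930×10^5 km.
Circular speed at r₁: v₁ = √(μ/r₁) = √(1.267×10^8/1.360×10^5) = 30.522 km/s.
Transfer-orbit speed at r₁ (vis-viva equation): v_p = √[μ(2/r₁ − 1/a_t)] = 40.615 km/s.
First burn Δv₁ = |v_p − v₁| = 10.093 km/s.
At r₂, v₂ = √(μ/r₂) = 10.9848 km/s.
Transfer-orbit speed at r₂: v_a = √[μ(2/r₂ − 1/a_t)] = 5.26061 km/s.
Second burn Δv₂ = |v₂ − v_a| = 5.7242 km/s.
Δv = Δv₁ + Δv₂ = 10.093 + 5.7242 = 15.82 km/s.

Δv = 15.8 km/s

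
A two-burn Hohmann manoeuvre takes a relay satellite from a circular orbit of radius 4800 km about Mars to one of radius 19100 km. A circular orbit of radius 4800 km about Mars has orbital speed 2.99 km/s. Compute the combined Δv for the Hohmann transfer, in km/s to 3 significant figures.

Δv = 1.34 km/s

From the circular-orbit relation v² = μ/r at r = 4800 km: μ = v²r = (2.99)² × 4800 = 42912.5 km³/s².
Semi-major axis of the transfer orbit: a_t = (4800 + 19100)/2 = 11950 km.
At r₁ the circular-orbit speed is v₁ = √(μ/r₁) = 2.9900 km/s.
On the transfer ellipse at r₁, vis-viva gives v_p = √[μ(2/r₁ − 1/a_t)] = 3.7801 km/s.
First burn Δv₁ = |v_p − v₁| = 0.7901 km/s.
At r₂, v₂ = √(μ/r₂) = 1.4989 km/s.
Transfer-orbit speed at r₂: v_a = √[μ(2/r₂ − 1/a_t)] = 0.94997 km/s.
Second burn Δv₂ = |v₂ − v_a| = 0.5489 km/s.
Δv = Δv₁ + Δv₂ = 0.7901 + 0.5489 = 1.339 km/s.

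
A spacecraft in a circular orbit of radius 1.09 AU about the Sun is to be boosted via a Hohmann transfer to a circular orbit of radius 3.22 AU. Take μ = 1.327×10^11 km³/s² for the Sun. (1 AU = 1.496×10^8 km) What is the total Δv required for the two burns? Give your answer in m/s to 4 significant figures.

In km: r₁ = 1.09 × 1.496×10^8 = 1.63064×10^8 km; r₂ = 3.22 × 1.496×10^8 = 4.81712×10^8 km.
The Hohmann ellipse has a_t = (r₁ + r₂)/2 = 3.22388×10^8 km.
At r₁ the circular-orbit speed is v₁ = √(μ/r₁) = 28.527 km/s.
Transfer-orbit speed at r₁ (vis-viva equation): v_p = √[μ(2/r₁ − 1/a_t)] = 34.871 km/s.
First burn Δv₁ = |v_p − v₁| = 6.344 km/s.
Circular speed at r₂: v₂ = √(μ/r₂) = 16.597 km/s.
Transfer-orbit speed at r₂: v_a = √[μ(2/r₂ − 1/a_t)] = 11.804 km/s.
Second burn Δv₂ = |v₂ − v_a| = 4.793 km/s.
Δv = Δv₁ + Δv₂ = 6.344 + 4.793 = 11.14 km/s.

Δv = 11140 m/s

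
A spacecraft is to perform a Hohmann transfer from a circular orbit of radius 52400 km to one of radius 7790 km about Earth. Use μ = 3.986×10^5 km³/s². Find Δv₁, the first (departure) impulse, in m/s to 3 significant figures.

The Hohmann ellipse has a_t = (r₁ + r₂)/2 = 30095 km.
On the circular orbit at r = 52400 km, v_c = √(μ/r) = 2.758 km/s.
Transfer-orbit speed at the same r (vis-viva, a = a_t): v_t = √[μ(2/r − 1/a_t)] = 1.403 km/s.
Δv₁ = |v_t − v_c| = |1.403 − 2.758| = 1.355 km/s.

Δv₁ = 1350 m/s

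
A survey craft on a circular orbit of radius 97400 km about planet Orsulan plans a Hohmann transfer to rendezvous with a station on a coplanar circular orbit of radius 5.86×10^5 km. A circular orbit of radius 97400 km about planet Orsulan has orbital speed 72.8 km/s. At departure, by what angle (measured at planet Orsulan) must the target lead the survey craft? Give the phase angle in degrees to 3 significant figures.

φ = 99.9°

From the circular-orbit relation v² = μ/r at r = 97400 km: μ = v²r = (72.8)² × 97400 = 5.16204×10^8 km³/s².
Semi-major axis of the transfer orbit: a_t = (97400 + 5.860×10^5)/2 = 3.417×10^5 km.
The half-period of the transfer ellipse is t = π√(a_t³/μ) = 27619 s.
Target angular speed ω₂ = √(μ/r₂³) = 5.0648×10^-5 rad/s.
Angle swept by the target during transfer: ω₂·t = 1.39885 rad = 80.148°.
Arrival is 180° from departure on the ellipse, so φ = 180° − 80.148° = 99.9°.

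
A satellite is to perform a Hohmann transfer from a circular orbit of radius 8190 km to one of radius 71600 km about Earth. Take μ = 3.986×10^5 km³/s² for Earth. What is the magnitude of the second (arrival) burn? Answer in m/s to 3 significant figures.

Transfer-ellipse semi-major axis a_t = (r₁ + r₂)/2 = (8190 + 71600)/2 = 39895 km.
On the circular orbit at r = 71600 km, v_c = √(μ/r) = 2.359 km/s.
Transfer-orbit speed at the same r (vis-viva, a = a_t): v_t = √[μ(2/r − 1/a_t)] = 1.069 km/s.
Δv₂ = |v_t − v_c| = |1.069 − 2.359| = 1.290 km/s.

Δv₂ = 1290 m/s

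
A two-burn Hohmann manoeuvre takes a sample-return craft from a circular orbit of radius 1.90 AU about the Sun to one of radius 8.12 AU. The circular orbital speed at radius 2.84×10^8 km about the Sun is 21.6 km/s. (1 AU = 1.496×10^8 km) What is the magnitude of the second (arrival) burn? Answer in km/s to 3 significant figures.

Δv₂ = 4.01 km/s

From the circular-orbit relation v² = μ/r at r = 2.84×10^8 km: μ = v²r = (21.6)² × 2.84×10^8 = 1.32503×10^11 km³/s².
In km: r₁ = 1.90 × 1.496×10^8 = 2.8424×10^8 km; r₂ = 8.12 × 1.496×10^8 = 1.214752×10^9 km.
Semi-major axis of the transfer orbit: a_t = (2.8424×10^8 + 1.214752×10^9)/2 = 7.49496×10^8 km.
On the circular orbit at r = 1.214752×10^9 km, v_c = √(μ/r) = 10.444 km/s.
Vis-viva on the transfer ellipse at r = 1.214752×10^9 km gives v_t = √[μ(2/r − 1/a_t)] = 6.4317 km/s.
Δv₂ = |v_t − v_c| = |6.4317 − 10.444| = 4.012 km/s.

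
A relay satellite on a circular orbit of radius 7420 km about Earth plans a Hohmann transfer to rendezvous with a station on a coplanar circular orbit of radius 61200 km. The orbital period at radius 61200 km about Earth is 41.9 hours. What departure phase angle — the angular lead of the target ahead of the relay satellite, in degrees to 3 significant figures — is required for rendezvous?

From Kepler's third law T² = 4π²r³/μ at r = 61200 km, T = 41.9 hours = 41.9 × 3600 s = 1.5084×10^5 s: μ = 4π²r³/T² = 3.97723×10^5 km³/s².
Semi-major axis of the transfer orbit: a_t = (7420 + 61200)/2 = 34310 km.
The half-period of the transfer ellipse is t = π√(a_t³/μ) = 31658.5 s.
Target angular speed ω₂ = √(μ/r₂³) = 4.16546×10^-5 rad/s.
Angle swept by the target during transfer: ω₂·t = 1.3187 rad = 75.56°.
Arrival is 180° from departure on the ellipse, so φ = 180° − 75.56° = 104°.

φ = 104°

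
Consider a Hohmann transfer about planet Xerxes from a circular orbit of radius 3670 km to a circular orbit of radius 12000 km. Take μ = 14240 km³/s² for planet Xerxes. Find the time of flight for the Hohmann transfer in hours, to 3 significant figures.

Transfer-ellipse semi-major axis a_t = (r₁ + r₂)/2 = (3670 + 12000)/2 = 7835 km.
Transfer time t = π√(a_t³/μ) = π√((7835)³ / 14240) = 18260 s.
Converting: 18260 s ÷ 3600 s/hour = 5.07 hours.

t = 5.07 hours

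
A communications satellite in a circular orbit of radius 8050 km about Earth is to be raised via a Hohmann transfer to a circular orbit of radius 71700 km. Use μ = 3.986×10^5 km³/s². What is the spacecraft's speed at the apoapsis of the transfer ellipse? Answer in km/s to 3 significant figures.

Semi-major axis of the transfer orbit: a_t = (8050 + 71700)/2 = 39875 km.
At apoapsis, r = 71700 km.
From the vis-viva equation, v = √[μ(2/r − 1/a_t)] = 1.059 km/s.

v = 1.06 km/s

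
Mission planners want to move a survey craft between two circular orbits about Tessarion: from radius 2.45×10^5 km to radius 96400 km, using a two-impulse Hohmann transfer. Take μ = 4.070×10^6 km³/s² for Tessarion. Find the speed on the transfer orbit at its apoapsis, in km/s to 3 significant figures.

v = 3.06 km/s

The Hohmann ellipse has a_t = (r₁ + r₂)/2 = 1.707×10^5 km.
The apoapsis of the transfer ellipse is at r = 2.450×10^5 km.
Applying v² = μ(2/r − 1/a_t): v = 3.063 km/s.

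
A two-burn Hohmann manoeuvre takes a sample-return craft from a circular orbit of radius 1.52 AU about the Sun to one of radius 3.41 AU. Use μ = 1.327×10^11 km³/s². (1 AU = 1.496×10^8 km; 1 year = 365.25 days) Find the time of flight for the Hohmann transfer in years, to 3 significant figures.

t = 1.94 years

In km: r₁ = 1.52 × 1.496×10^8 = 2.27392×10^8 km; r₂ = 3.41 × 1.496×10^8 = 5.10136×10^8 km.
Semi-major axis of the transfer orbit: a_t = (2.27392×10^8 + 5.10136×10^8)/2 = 3.68764×10^8 km.
Half the transfer-orbit period gives t = π√(a_t³/μ) = 6.107×10^7 s.
Converting: 6.107×10^7 s ÷ 3.15576×10^7 s/year (365.25 × 86400) = 1.94 years.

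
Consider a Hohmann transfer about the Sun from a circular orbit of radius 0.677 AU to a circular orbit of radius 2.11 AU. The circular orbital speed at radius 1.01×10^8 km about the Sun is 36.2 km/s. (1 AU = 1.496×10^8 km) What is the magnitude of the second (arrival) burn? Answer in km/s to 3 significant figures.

Δv₂ = 6.20 km/s

From the circular-orbit relation v² = μ/r at r = 1.01×10^8 km: μ = v²r = (36.2)² × 1.01×10^8 = 1.32354×10^11 km³/s².
In km: r₁ = 0.677 × 1.496×10^8 = 1.012792×10^8 km; r₂ = 2.11 × 1.496×10^8 = 3.15656×10^8 km.
Transfer-ellipse semi-major axis a_t = (r₁ + r₂)/2 = (1.012792×10^8 + 3.15656×10^8)/2 = 2.084676×10^8 km.
On the circular orbit at r = 3.15656×10^8 km, v_c = √(μ/r) = 20.477 km/s.
Transfer-orbit speed at the same r (vis-viva, a = a_t): v_t = √[μ(2/r − 1/a_t)] = 14.273 km/s.
Δv₂ = |v_t − v_c| = |14.273 − 20.477| = 6.204 km/s.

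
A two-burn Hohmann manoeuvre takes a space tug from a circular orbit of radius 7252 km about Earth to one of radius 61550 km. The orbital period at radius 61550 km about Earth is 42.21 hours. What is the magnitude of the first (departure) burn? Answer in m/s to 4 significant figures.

From Kepler's third law T² = 4π²r³/μ at r = 61550 km, T = 42.21 hours = 42.21 × 3600 s = 1.51956×10^5 s: μ = 4π²r³/T² = 3.98665×10^5 km³/s².
The Hohmann ellipse has a_t = (r₁ + r₂)/2 = 34401 km.
Circular speed at r = 7252 km: v_c = √(μ/r) = 7.4144 km/s.
Transfer-orbit speed at the same r (vis-viva, a = a_t): v_t = √[μ(2/r − 1/a_t)] = 9.9175 km/s.
Δv₁ = |v_t − v_c| = |9.9175 − 7.4144| = 2.503 km/s.

Δv₁ = 2503 m/s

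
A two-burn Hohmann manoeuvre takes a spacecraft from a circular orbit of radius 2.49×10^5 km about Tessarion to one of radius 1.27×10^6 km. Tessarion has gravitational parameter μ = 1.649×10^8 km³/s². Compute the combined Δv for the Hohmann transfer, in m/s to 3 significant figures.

Δv = 12400 m/s

Transfer-ellipse semi-major axis a_t = (r₁ + r₂)/2 = (2.490×10^5 + 1.270×10^6)/2 = 7.595×10^5 km.
At r₁ the circular-orbit speed is v₁ = √(μ/r₁) = 25.734 km/s.
Transfer-orbit speed at r₁ (v² = μ(2/r − 1/a)): v_p = √[μ(2/r₁ − 1/a_t)] = 33.277 km/s.
First burn Δv₁ = |v_p − v₁| = 7.543 km/s.
Circular speed at r₂: v₂ = √(μ/r₂) = 11.3948 km/s.
Transfer-orbit speed at r₂: v_a = √[μ(2/r₂ − 1/a_t)] = 6.52446 km/s.
Second burn Δv₂ = |v₂ − v_a| = 4.870 km/s.
Δv = Δv₁ + Δv₂ = 7.543 + 4.870 = 12.41 km/s.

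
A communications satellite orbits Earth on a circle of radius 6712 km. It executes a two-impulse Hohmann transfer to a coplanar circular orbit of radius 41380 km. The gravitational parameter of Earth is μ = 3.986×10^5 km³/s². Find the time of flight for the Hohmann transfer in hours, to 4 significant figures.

t = 5.154 hours

Semi-major axis of the transfer orbit: a_t = (6712 + 41380)/2 = 24046 km.
Half the transfer-orbit period gives t = π√(a_t³/μ) = 18554 s.
Converting: 18554 s ÷ 3600 s/hour = 5.154 hours.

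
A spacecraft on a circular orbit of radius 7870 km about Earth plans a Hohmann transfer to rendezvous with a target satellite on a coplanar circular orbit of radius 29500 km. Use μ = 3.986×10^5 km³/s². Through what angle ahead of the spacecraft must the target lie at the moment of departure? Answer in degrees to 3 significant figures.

φ = 89.3°

Semi-major axis of the transfer orbit: a_t = (7870 + 29500)/2 = 18685 km.
Transfer time t = π√(a_t³/μ) = 12709.3 s.
The target's mean motion on its circular orbit is ω₂ = √(μ/r₂³) = 1.24605×10^-4 rad/s.
Angle swept by the target during transfer: ω₂·t = 1.58364 rad = 90.74°.
Arrival is 180° from departure on the ellipse, so φ = 180° − 90.74° = 89.3°.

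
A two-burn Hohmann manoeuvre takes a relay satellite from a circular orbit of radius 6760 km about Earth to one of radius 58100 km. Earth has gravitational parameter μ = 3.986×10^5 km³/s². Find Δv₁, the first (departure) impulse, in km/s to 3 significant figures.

Transfer-ellipse semi-major axis a_t = (r₁ + r₂)/2 = (6760 + 58100)/2 = 32430 km.
On the circular orbit at r = 6760 km, v_c = √(μ/r) = 7.6788 km/s.
Transfer-orbit speed at the same r (vis-viva, a = a_t): v_t = √[μ(2/r − 1/a_t)] = 10.278 km/s.
Δv₁ = |v_t − v_c| = |10.278 − 7.6788| = 2.599 km/s.

Δv₁ = 2.60 km/s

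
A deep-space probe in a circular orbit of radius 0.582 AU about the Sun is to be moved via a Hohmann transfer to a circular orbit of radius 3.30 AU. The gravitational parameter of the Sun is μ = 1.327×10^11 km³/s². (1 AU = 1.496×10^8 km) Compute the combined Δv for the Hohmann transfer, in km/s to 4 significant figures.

In km: r₁ = 0.582 × 1.496×10^8 = 8.70672×10^7 km; r₂ = 3.30 × 1.496×10^8 = 4.9368×10^8 km.
Semi-major axis of the transfer orbit: a_t = (8.70672×10^7 + 4.9368×10^8)/2 = 2.903736×10^8 km.
At r₁ the circular-orbit speed is v₁ = √(μ/r₁) = 39.04 km/s.
On the transfer ellipse at r₁, vis-viva gives v_p = √[μ(2/r₁ − 1/a_t)] = 50.90 km/s.
First burn Δv₁ = |v_p − v₁| = 11.86 km/s.
At r₂, v₂ = √(μ/r₂) = 16.395 km/s.
Transfer-orbit speed at r₂: v_a = √[μ(2/r₂ − 1/a_t)] = 8.9776 km/s.
Second burn Δv₂ = |v₂ − v_a| = 7.417 km/s.
Total Δv = Δv₁ + Δv₂ = 19.28 km/s.

Δv = 19.28 km/s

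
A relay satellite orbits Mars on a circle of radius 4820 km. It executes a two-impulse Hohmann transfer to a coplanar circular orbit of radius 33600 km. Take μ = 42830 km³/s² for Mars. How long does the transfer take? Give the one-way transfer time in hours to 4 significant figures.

The Hohmann ellipse has a_t = (r₁ + r₂)/2 = 19210 km.
Half the transfer-orbit period gives t = π√(a_t³/μ) = 40420 s.
Converting: 40420 s ÷ 3600 s/hour = 11.23 hours.

t = 11.23 hours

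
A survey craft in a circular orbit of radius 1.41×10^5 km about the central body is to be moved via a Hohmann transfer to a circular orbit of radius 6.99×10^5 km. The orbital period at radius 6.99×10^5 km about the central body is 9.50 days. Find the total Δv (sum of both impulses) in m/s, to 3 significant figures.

Δv = 5710 m/s

From Kepler's third law T² = 4π²r³/μ at r = 6.99×10^5 km, T = 9.50 days = 9.50 × 86400 s = 8.208×10^5 s: μ = 4π²r³/T² = 2.00132×10^7 km³/s².
Transfer-ellipse semi-major axis a_t = (r₁ + r₂)/2 = (1.410×10^5 + 6.990×10^5)/2 = 4.200×10^5 km.
At r₁ the circular-orbit speed is v₁ = √(μ/r₁) = 11.9138 km/s.
On the transfer ellipse at r₁, vis-viva gives v_p = √[μ(2/r₁ − 1/a_t)] = 15.3696 km/s.
First burn Δv₁ = |v_p − v₁| = 3.4558 km/s.
Circular speed at r₂: v₂ = √(μ/r₂) = 5.3508 km/s.
Transfer-orbit speed at r₂: v_a = √[μ(2/r₂ − 1/a_t)] = 3.1003 km/s.
Second burn Δv₂ = |v₂ − v_a| = 2.2505 km/s.
Total Δv = Δv₁ + Δv₂ = 5.706 km/s.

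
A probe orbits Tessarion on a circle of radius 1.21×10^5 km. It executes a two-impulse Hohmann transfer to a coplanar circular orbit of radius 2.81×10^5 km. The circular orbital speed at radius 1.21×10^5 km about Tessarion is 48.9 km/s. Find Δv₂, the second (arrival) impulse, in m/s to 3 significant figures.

Δv₂ = 7190 m/s

From the circular-orbit relation v² = μ/r at r = 1.21×10^5 km: μ = v²r = (48.9)² × 1.21×10^5 = 2.89336×10^8 km³/s².
Semi-major axis of the transfer orbit: a_t = (1.210×10^5 + 2.810×10^5)/2 = 2.010×10^5 km.
Circular speed at r = 2.810×10^5 km: v_c = √(μ/r) = 32.0884 km/s.
Transfer-orbit speed at the same r (vis-viva, a = a_t): v_t = √[μ(2/r − 1/a_t)] = 24.8968 km/s.
Δv₂ = |v_t − v_c| = |24.8968 − 32.0884| = 7.192 km/s.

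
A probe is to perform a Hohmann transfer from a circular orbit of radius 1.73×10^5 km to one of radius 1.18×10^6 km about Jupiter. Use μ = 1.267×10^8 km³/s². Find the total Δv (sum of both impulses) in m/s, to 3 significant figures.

Δv = 13800 m/s

Transfer-ellipse semi-major axis a_t = (r₁ + r₂)/2 = (1.730×10^5 + 1.180×10^6)/2 = 6.765×10^5 km.
At r₁ the circular-orbit speed is v₁ = √(μ/r₁) = 27.062 km/s.
Transfer-orbit speed at r₁ (v² = μ(2/r − 1/a)): v_p = √[μ(2/r₁ − 1/a_t)] = 35.741 km/s.
First burn Δv₁ = |v_p − v₁| = 8.679 km/s.
At r₂, v₂ = √(μ/r₂) = 10.362 km/s.
Transfer-orbit speed at r₂: v_a = √[μ(2/r₂ − 1/a_t)] = 5.2401 km/s.
Second burn Δv₂ = |v₂ − v_a| = 5.122 km/s.
Total Δv = Δv₁ + Δv₂ = 13.80 km/s.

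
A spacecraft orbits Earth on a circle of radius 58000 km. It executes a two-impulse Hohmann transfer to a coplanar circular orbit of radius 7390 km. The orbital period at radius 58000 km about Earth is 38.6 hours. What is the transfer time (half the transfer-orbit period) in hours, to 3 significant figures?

t = 8.17 hours

From Kepler's third law T² = 4π²r³/μ at r = 58000 km, T = 38.6 hours = 38.6 × 3600 s = 1.3896×10^5 s: μ = 4π²r³/T² = 3.98900×10^5 km³/s².
Transfer-ellipse semi-major axis a_t = (r₁ + r₂)/2 = (58000 + 7390)/2 = 32695 km.
By Kepler's third law the transfer-orbit period is T = 2π√(a_t³/μ), so t = T/2 = 29410 s.
Converting: 29410 s ÷ 3600 s/hour = 8.17 hours.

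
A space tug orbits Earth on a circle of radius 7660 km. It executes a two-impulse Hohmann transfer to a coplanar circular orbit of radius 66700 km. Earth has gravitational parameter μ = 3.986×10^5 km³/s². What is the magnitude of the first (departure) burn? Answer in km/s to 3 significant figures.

Δv₁ = 2.45 km/s

Transfer-ellipse semi-major axis a_t = (r₁ + r₂)/2 = (7660 + 66700)/2 = 37180 km.
Circular speed at r = 7660 km: v_c = √(μ/r) = 7.214 km/s.
Vis-viva on the transfer ellipse at r = 7660 km gives v_t = √[μ(2/r − 1/a_t)] = 9.662 km/s.
Δv₁ = |v_t − v_c| = |9.662 − 7.214| = 2.448 km/s.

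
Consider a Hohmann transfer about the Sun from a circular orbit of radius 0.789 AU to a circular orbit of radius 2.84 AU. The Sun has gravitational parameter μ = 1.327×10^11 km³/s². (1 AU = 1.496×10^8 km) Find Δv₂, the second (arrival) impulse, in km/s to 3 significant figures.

In km: r₁ = 0.789 × 1.496×10^8 = 1.180344×10^8 km; r₂ = 2.84 × 1.496×10^8 = 4.24864×10^8 km.
The Hohmann ellipse has a_t = (r₁ + r₂)/2 = 2.714492×10^8 km.
Circular speed at r = 4.24864×10^8 km: v_c = √(μ/r) = 17.673 km/s.
Transfer-orbit speed at the same r (vis-viva, a = a_t): v_t = √[μ(2/r − 1/a_t)] = 11.654 km/s.
Δv₂ = |v_t − v_c| = |11.654 − 17.673| = 6.019 km/s.

Δv₂ = 6.02 km/s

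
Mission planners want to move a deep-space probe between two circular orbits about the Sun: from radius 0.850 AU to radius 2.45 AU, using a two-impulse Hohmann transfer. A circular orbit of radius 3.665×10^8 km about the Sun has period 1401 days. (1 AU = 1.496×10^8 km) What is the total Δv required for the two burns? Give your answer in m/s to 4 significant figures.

Δv = 12430 m/s

From Kepler's third law T² = 4π²r³/μ at r = 3.665×10^8 km, T = 1401 days = 1401 × 86400 s = 1.210464×10^8 s: μ = 4π²r³/T² = 1.32641×10^11 km³/s².
In km: r₁ = 0.850 × 1.496×10^8 = 1.2716×10^8 km; r₂ = 2.45 × 1.496×10^8 = 3.6652×10^8 km.
Semi-major axis of the transfer orbit: a_t = (1.2716×10^8 + 3.6652×10^8)/2 = 2.4684×10^8 km.
At r₁ the circular-orbit speed is v₁ = √(μ/r₁) = 32.297 km/s.
Transfer-orbit speed at r₁ (vis-viva): v_p = √[μ(2/r₁ − 1/a_t)] = 39.355 km/s.
First burn Δv₁ = |v_p − v₁| = 7.058 km/s.
Circular speed at r₂: v₂ = √(μ/r₂) = 19.02 km/s.
Transfer-orbit speed at r₂: v_a = √[μ(2/r₂ − 1/a_t)] = 13.65 km/s.
Second burn Δv₂ = |v₂ − v_a| = 5.370 km/s.
Δv = Δv₁ + Δv₂ = 7.058 + 5.370 = 12.43 km/s.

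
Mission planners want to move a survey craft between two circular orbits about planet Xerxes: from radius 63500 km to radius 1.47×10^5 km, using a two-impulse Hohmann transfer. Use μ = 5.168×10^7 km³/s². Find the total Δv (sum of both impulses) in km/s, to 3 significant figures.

Semi-major axis of the transfer orbit: a_t = (63500 + 1.470×10^5)/2 = 1.0525×10^5 km.
Circular speed at r₁: v₁ = √(μ/r₁) = √(5.168×10^7/63500) = 28.528 km/s.
Transfer-orbit speed at r₁ (vis-viva): v_p = √[μ(2/r₁ − 1/a_t)] = 33.715 km/s.
First burn Δv₁ = |v_p − v₁| = 5.187 km/s.
At r₂, v₂ = √(μ/r₂) = 18.750 km/s.
Transfer-orbit speed at r₂: v_a = √[μ(2/r₂ − 1/a_t)] = 14.564 km/s.
Second burn Δv₂ = |v₂ − v_a| = 4.186 km/s.
Total Δv = Δv₁ + Δv₂ = 9.373 km/s.

Δv = 9.37 km/s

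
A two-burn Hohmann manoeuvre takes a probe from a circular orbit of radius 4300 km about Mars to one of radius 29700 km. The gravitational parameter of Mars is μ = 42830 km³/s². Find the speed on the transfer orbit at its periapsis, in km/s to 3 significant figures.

v = 4.17 km/s

Transfer-ellipse semi-major axis a_t = (r₁ + r₂)/2 = (4300 + 29700)/2 = 17000 km.
At periapsis, r = 4300 km.
Applying v² = μ(2/r − 1/a_t): v = 4.172 km/s.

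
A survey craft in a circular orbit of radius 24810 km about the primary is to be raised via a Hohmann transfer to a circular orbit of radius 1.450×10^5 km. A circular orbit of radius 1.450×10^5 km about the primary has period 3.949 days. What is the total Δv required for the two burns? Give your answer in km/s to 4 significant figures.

Δv = 3.207 km/s

From Kepler's third law T² = 4π²r³/μ at r = 1.450×10^5 km, T = 3.949 days = 3.949 × 86400 s = 3.411936×10^5 s: μ = 4π²r³/T² = 1.03386×10^6 km³/s².
Semi-major axis of the transfer orbit: a_t = (24810 + 1.450×10^5)/2 = 84905 km.
Circular speed at r₁: v₁ = √(μ/r₁) = √(1.03386×10^6/24810) = 6.45532 km/s.
Transfer-orbit speed at r₁ (vis-viva): v_p = √[μ(2/r₁ − 1/a_t)] = 8.43597 km/s.
First burn Δv₁ = |v_p − v₁| = 1.98065 km/s.
Circular speed at r₂: v₂ = √(μ/r₂) = 2.6702 km/s.
Transfer-orbit speed at r₂: v_a = √[μ(2/r₂ − 1/a_t)] = 1.4434 km/s.
Second burn Δv₂ = |v₂ − v_a| = 1.22680 km/s.
Δv = Δv₁ + Δv₂ = 1.98065 + 1.22680 = 3.207 km/s.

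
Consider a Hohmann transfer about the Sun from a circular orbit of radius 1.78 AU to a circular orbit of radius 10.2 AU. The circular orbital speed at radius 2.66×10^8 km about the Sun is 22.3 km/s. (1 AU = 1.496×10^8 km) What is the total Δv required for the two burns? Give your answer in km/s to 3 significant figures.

Δv = 11.0 km/s

From the circular-orbit relation v² = μ/r at r = 2.66×10^8 km: μ = v²r = (22.3)² × 2.66×10^8 = 1.32279×10^11 km³/s².
In km: r₁ = 1.78 × 1.496×10^8 = 2.66288×10^8 km; r₂ = 10.2 × 1.496×10^8 = 1.52592×10^9 km.
Semi-major axis of the transfer orbit: a_t = (2.66288×10^8 + 1.52592×10^9)/2 = 8.96104×10^8 km.
Circular speed at r₁: v₁ = √(μ/r₁) = √(1.32279×10^11/2.66288×10^8) = 22.288 km/s.
On the transfer ellipse at r₁, v² = μ(2/r − 1/a) gives v_p = √[μ(2/r₁ − 1/a_t)] = 29.084 km/s.
First burn Δv₁ = |v_p − v₁| = 6.796 km/s.
At r₂, v₂ = √(μ/r₂) = 9.3106 km/s.
Transfer-orbit speed at r₂: v_a = √[μ(2/r₂ − 1/a_t)] = 5.0755 km/s.
Second burn Δv₂ = |v₂ − v_a| = 4.235 km/s.
Total Δv = Δv₁ + Δv₂ = 11.03 km/s.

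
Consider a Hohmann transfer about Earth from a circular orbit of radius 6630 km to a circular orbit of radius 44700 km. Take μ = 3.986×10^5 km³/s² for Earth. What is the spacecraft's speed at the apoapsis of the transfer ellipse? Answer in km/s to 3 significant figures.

v = 1.52 km/s

Transfer-ellipse semi-major axis a_t = (r₁ + r₂)/2 = (6630 + 44700)/2 = 25665 km.
The apoapsis of the transfer ellipse is at r = 44700 km.
Applying v² = μ(2/r − 1/a_t): v = 1.518 km/s.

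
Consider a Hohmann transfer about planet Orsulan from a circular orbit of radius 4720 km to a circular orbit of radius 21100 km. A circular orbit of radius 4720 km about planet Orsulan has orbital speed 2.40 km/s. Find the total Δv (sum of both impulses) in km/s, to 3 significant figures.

Δv = 1.12 km/s

From the circular-orbit relation v² = μ/r at r = 4720 km: μ = v²r = (2.40)² × 4720 = 27187.2 km³/s².
The Hohmann ellipse has a_t = (r₁ + r₂)/2 = 12910 km.
At r₁ the circular-orbit speed is v₁ = √(μ/r₁) = 2.4000 km/s.
On the transfer ellipse at r₁, v² = μ(2/r − 1/a) gives v_p = √[μ(2/r₁ − 1/a_t)] = 3.0682 km/s.
First burn Δv₁ = |v_p − v₁| = 0.6682 km/s.
At r₂, v₂ = √(μ/r₂) = 1.13512 km/s.
Transfer-orbit speed at r₂: v_a = √[μ(2/r₂ − 1/a_t)] = 0.686355 km/s.
Second burn Δv₂ = |v₂ − v_a| = 0.4488 km/s.
Total Δv = Δv₁ + Δv₂ = 1.117 km/s.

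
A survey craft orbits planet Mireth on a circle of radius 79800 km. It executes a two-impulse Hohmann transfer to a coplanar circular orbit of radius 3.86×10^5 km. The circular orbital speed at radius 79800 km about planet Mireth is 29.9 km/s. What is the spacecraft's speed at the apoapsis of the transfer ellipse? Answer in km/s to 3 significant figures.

From the circular-orbit relation v² = μ/r at r = 79800 km: μ = v²r = (29.9)² × 79800 = 7.13420×10^7 km³/s².
Transfer-ellipse semi-major axis a_t = (r₁ + r₂)/2 = (79800 + 3.860×10^5)/2 = 2.329×10^5 km.
The apoapsis of the transfer ellipse is at r = 3.860×10^5 km.
From the vis-viva equation, v = √[μ(2/r − 1/a_t)] = 7.958 km/s.

v = 7.96 km/s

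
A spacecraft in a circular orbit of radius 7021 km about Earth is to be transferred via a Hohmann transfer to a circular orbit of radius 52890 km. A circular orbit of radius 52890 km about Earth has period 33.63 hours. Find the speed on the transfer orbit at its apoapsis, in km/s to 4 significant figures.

From Kepler's third law T² = 4π²r³/μ at r = 52890 km, T = 33.63 hours = 33.63 × 3600 s = 1.21068×10^5 s: μ = 4π²r³/T² = 3.98494×10^5 km³/s².
Transfer-ellipse semi-major axis a_t = (r₁ + r₂)/2 = (7021 + 52890)/2 = 29955.5 km.
At apoapsis, r = 52890 km.
Applying v² = μ(2/r − 1/a_t): v = 1.329 km/s.

v = 1.329 km/s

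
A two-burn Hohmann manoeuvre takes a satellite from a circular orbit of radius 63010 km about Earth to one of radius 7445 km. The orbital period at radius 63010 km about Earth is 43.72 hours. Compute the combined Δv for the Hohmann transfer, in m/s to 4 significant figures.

From Kepler's third law T² = 4π²r³/μ at r = 63010 km, T = 43.72 hours = 43.72 × 3600 s = 1.57392×10^5 s: μ = 4π²r³/T² = 3.98679×10^5 km³/s².
The Hohmann ellipse has a_t = (r₁ + r₂)/2 = 35227.5 km.
Circular speed at r₁: v₁ = √(μ/r₁) = √(3.98679×10^5/63010) = 2.515 km/s.
On the transfer ellipse at r₁, v² = μ(2/r − 1/a) gives v_a = √[μ(2/r₁ − 1/a_t)] = 1.156 km/s.
First burn Δv₁ = |v_a − v₁| = 1.359 km/s.
At r₂, v₂ = √(μ/r₂) = 7.318 km/s.
Transfer-orbit speed at r₂: v_p = √[μ(2/r₂ − 1/a_t)] = 9.787 km/s.
Second burn Δv₂ = |v₂ − v_p| = 2.469 km/s.
Total Δv = Δv₁ + Δv₂ = 3.828 km/s.

Δv = 3828 m/s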